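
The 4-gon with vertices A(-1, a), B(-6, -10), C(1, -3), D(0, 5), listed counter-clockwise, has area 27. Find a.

1

The doubled signed area Σ (x_i y_{i+1} − x_{i+1} y_i) is linear in a.
With a=0 it equals 48; the coefficient of a is 6 (from the two edges through A).
So 6·a + 48 = 2·27 = 54 ⇒ a = 1.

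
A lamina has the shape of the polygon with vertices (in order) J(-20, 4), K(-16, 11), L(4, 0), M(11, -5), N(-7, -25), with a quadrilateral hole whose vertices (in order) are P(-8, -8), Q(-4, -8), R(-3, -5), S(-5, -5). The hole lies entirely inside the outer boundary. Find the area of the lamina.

520

Outer boundary:
Apply the shoelace (surveyor's) formula: 2A = Σ (x_i·y_{i+1} − x_{i+1}·y_i), indices taken mod 5.
Cross-terms: -156, -44, -20, -310, -528  ⇒  Σ = -1058
Area = |Σ|/2 = 529.
Hole:
Apply the shoelace (surveyor's) formula: 2A = Σ (x_i·y_{i+1} − x_{i+1}·y_i), indices taken mod 4.
Cross-terms: 32, -4, -10, 0  ⇒  Σ = 18
Area = |Σ|/2 = 9.
Net area = 529 − 9 = 520.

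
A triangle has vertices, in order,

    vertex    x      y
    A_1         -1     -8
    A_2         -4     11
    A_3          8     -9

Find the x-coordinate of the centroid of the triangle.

Apply Gauss's area formula. First the cross-terms c_i = x_i·y_{i+1} − x_{i+1}·y_i:
  -43, -52, -73  ⇒  2A = -168, A = -84.
Then Σ (x_i + x_{i+1})·c_i = -504, so x̄ = -504 / (6·(-84)) = 1.

1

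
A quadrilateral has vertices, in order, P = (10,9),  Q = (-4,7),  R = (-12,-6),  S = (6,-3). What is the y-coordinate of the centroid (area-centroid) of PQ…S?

Apply Gauss's area formula. First the cross-terms c_i = x_i·y_{i+1} − x_{i+1}·y_i:
  106, 108, 72, 84  ⇒  2A = 370, A = 185.
Then Σ (y_i + y_{i+1})·c_i = 1660, so ȳ = 1660 / (6·185) = 166/111.

166/111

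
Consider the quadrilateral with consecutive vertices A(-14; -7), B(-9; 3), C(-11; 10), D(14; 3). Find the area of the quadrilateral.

195.5

Cross-terms: -105, -57, -173, -56  ⇒  Σ = -391
Area = |Σ|/2 = 195.5.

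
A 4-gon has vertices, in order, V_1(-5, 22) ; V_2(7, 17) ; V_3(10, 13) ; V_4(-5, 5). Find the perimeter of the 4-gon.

|V_1V_2| = √((12)² + (-5)²) = √169 = 13
|V_2V_3| = √((3)² + (-4)²) = √25 = 5
|V_3V_4| = √((-15)² + (-8)²) = √289 = 17
|V_4V_1| = √((0)² + (17)²) = √289 = 17
Perimeter = 13 + 5 + 17 + 17 = 52.

52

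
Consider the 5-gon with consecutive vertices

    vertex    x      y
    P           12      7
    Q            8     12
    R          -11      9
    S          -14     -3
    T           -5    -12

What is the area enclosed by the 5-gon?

Apply the surveyor's formula: 2A = Σ (x_i·y_{i+1} − x_{i+1}·y_i), indices taken mod 5.
Σ = (88) + (204) + (159) + (153) + (109) = 713
Area = |Σ|/2 = 356.5.

356.5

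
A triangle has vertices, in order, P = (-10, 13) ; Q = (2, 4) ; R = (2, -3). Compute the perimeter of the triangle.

42

|PQ| = √((12)² + (-9)²) = √225 = 15
|QR| = √((0)² + (-7)²) = √49 = 7
|RP| = √((-12)² + (16)²) = √400 = 20
Perimeter = 15 + 7 + 20 = 42.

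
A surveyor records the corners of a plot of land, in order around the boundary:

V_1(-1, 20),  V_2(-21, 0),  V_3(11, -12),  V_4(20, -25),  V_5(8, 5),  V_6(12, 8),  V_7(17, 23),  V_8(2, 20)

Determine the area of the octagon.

717.5

Apply the shoelace formula: 2A = Σ (x_i·y_{i+1} − x_{i+1}·y_i), indices taken mod 8.
V_1→V_2: (-1)(0) − (-21)(20) = 420
V_2→V_3: (-21)(-12) − (11)(0) = 252
V_3→V_4: (11)(-25) − (20)(-12) = -35
V_4→V_5: (20)(5) − (8)(-25) = 300
V_5→V_6: (8)(8) − (12)(5) = 4
V_6→V_7: (12)(23) − (17)(8) = 140
V_7→V_8: (17)(20) − (2)(23) = 294
V_8→V_1: (2)(20) − (-1)(20) = 60
Σ = 1435
Area = |Σ|/2 = 717.5.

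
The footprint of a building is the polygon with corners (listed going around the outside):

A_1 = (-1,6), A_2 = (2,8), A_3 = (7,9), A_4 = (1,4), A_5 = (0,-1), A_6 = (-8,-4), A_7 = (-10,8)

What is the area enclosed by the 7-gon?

102

A_1→A_2: (-1)(8) − (2)(6) = -20
A_2→A_3: (2)(9) − (7)(8) = -38
A_3→A_4: (7)(4) − (1)(9) = 19
A_4→A_5: (1)(-1) − (0)(4) = -1
A_5→A_6: (0)(-4) − (-8)(-1) = -8
A_6→A_7: (-8)(8) − (-10)(-4) = -104
A_7→A_1: (-10)(6) − (-1)(8) = -52
Σ = -204
Area = |Σ|/2 = 102.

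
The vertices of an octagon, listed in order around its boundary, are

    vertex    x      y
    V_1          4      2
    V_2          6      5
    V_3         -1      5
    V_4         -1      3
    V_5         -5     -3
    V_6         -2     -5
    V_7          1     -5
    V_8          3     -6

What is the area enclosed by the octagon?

68

Apply Gauss's area formula: 2A = Σ (x_i·y_{i+1} − x_{i+1}·y_i), indices taken mod 8.
Cross-terms: 8, 35, 2, 18, 19, 15, 9, 30  ⇒  Σ = 136
Area = |Σ|/2 = 68.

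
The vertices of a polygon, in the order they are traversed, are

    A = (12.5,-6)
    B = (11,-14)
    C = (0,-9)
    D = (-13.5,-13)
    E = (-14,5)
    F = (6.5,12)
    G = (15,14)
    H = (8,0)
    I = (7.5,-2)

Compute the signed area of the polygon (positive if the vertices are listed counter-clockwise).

Apply the shoelace (surveyor's) formula: 2A = Σ (x_i·y_{i+1} − x_{i+1}·y_i), indices taken mod 9.
Σ = (-109) + (-99) + (-121.5) + (-249.5) + (-200.5) + (-89) + (-112) + (-16) + (-20) = -1016.5
Signed area = Σ/2 = -508.25 (negative ⇒ clockwise traversal).

-508.25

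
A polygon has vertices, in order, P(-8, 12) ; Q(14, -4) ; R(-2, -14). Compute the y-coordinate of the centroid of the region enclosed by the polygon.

Apply Gauss's area formula. First the cross-terms c_i = x_i·y_{i+1} − x_{i+1}·y_i:
  -136, -204, -136  ⇒  2A = -476, A = -238.
Then Σ (y_i + y_{i+1})·c_i = 2856, so ȳ = 2856 / (6·(-238)) = -2.

-2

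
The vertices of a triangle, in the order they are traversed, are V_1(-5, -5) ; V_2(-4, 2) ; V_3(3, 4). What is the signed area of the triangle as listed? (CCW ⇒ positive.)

-23.5

Apply the shoelace formula: 2A = Σ (x_i·y_{i+1} − x_{i+1}·y_i), indices taken mod 3.
Cross-terms: -30, -22, 5  ⇒  Σ = -47
Signed area = Σ/2 = -23.5 (negative ⇒ clockwise traversal).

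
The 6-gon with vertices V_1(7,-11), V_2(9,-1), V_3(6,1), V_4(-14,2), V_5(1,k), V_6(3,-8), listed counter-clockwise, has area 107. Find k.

The doubled signed area Σ (x_i y_{i+1} − x_{i+1} y_i) is linear in k.
With k=0 it equals 146; the coefficient of k is -17 (from the two edges through V_5).
So -17·k + 146 = 2·107 = 214 ⇒ k = -4.

-4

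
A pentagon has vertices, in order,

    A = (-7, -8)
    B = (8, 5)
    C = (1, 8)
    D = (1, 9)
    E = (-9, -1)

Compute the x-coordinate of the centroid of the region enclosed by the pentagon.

-43/27

Apply the shoelace formula. First the cross-terms c_i = x_i·y_{i+1} − x_{i+1}·y_i:
  29, 59, 1, 80, 65  ⇒  2A = 234, A = 117.
Then Σ (x_i + x_{i+1})·c_i = -1118, so x̄ = -1118 / (6·117) = -43/27.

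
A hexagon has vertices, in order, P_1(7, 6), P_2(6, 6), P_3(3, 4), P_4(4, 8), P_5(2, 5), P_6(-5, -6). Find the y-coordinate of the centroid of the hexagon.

Apply Gauss's area formula. First the cross-terms c_i = x_i·y_{i+1} − x_{i+1}·y_i:
  6, 6, 8, 4, 13, 12  ⇒  2A = 49, A = 24.5.
Then Σ (y_i + y_{i+1})·c_i = 267, so ȳ = 267 / (6·24.5) = 89/49.

89/49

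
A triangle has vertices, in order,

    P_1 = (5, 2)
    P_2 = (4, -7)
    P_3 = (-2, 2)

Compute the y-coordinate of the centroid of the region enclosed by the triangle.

Apply Gauss's area formula. First the cross-terms c_i = x_i·y_{i+1} − x_{i+1}·y_i:
  -43, -6, -14  ⇒  2A = -63, A = -31.5.
Then Σ (y_i + y_{i+1})·c_i = 189, so ȳ = 189 / (6·(-31.5)) = -1.

-1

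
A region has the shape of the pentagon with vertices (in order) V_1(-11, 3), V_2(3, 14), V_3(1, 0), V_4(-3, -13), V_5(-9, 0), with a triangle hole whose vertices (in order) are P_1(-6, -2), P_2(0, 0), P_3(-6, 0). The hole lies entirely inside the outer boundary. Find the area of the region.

161

Outer boundary:
Apply the shoelace (surveyor's) formula: 2A = Σ (x_i·y_{i+1} − x_{i+1}·y_i), indices taken mod 5.
Σ = (-163) + (-14) + (-13) + (-117) + (-27) = -334
Area = |Σ|/2 = 167.
Hole:
Apply the shoelace formula: 2A = Σ (x_i·y_{i+1} − x_{i+1}·y_i), indices taken mod 3.
Σ = (0) + (0) + (12) = 12
Area = |Σ|/2 = 6.
Net area = 167 − 6 = 161.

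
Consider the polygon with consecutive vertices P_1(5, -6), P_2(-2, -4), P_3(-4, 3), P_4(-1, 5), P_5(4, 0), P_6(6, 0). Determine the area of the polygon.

Σ = (-32) + (-22) + (-17) + (-20) + (0) + (-36) = -127
Area = |Σ|/2 = 63.5.

63.5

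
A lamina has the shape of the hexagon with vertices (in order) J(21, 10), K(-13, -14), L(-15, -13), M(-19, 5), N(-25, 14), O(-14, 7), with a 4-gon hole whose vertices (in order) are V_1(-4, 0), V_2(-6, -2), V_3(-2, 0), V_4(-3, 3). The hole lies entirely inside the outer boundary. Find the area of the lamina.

Outer boundary:
Apply Gauss's area formula: 2A = Σ (x_i·y_{i+1} − x_{i+1}·y_i), indices taken mod 6.
J→K: (21)(-14) − (-13)(10) = -164
K→L: (-13)(-13) − (-15)(-14) = -41
L→M: (-15)(5) − (-19)(-13) = -322
M→N: (-19)(14) − (-25)(5) = -141
N→O: (-25)(7) − (-14)(14) = 21
O→J: (-14)(10) − (21)(7) = -287
Σ = -934
Area = |Σ|/2 = 467.
Hole:
Apply the shoelace (surveyor's) formula: 2A = Σ (x_i·y_{i+1} − x_{i+1}·y_i), indices taken mod 4.
Cross-terms: 8, -4, -6, 12  ⇒  Σ = 10
Area = |Σ|/2 = 5.
Net area = 467 − 5 = 462.

462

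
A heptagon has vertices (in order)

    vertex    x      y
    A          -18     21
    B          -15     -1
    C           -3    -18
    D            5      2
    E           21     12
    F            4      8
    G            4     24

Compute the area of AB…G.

Apply the shoelace formula: 2A = Σ (x_i·y_{i+1} − x_{i+1}·y_i), indices taken mod 7.
Cross-terms: 333, 267, 84, 18, 120, 64, 516  ⇒  Σ = 1402
Area = |Σ|/2 = 701.

701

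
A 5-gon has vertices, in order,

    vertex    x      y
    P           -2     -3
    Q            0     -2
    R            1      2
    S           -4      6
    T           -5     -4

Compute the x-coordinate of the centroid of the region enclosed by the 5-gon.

Apply Gauss's area formula. First the cross-terms c_i = x_i·y_{i+1} − x_{i+1}·y_i:
  4, 2, 14, 46, 7  ⇒  2A = 73, A = 36.5.
Then Σ (x_i + x_{i+1})·c_i = -511, so x̄ = -511 / (6·36.5) = -7/3.

-7/3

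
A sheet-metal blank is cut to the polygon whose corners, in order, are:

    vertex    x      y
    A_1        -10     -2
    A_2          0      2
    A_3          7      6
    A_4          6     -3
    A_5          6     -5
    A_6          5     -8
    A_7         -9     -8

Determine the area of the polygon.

Cross-terms: -20, -14, -57, -12, -23, -112, -62  ⇒  Σ = -300
Area = |Σ|/2 = 150.

150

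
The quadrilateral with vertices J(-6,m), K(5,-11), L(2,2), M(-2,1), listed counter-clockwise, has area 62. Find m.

The doubled signed area Σ (x_i y_{i+1} − x_{i+1} y_i) is linear in m.
With m=0 it equals 110; the coefficient of m is -7 (from the two edges through J).
So -7·m + 110 = 2·62 = 124 ⇒ m = -2.

-2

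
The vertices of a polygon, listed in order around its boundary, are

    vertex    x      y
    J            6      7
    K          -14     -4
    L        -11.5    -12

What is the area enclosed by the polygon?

J→K: (6)(-4) − (-14)(7) = 74
K→L: (-14)(-12) − (-11.5)(-4) = 122
L→J: (-11.5)(7) − (6)(-12) = -8.5
Σ = 187.5
Area = |Σ|/2 = 93.75.

93.75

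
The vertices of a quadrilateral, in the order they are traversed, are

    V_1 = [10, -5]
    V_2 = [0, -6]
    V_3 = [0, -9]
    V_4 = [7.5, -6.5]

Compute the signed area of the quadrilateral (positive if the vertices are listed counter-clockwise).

Apply the shoelace (surveyor's) formula: 2A = Σ (x_i·y_{i+1} − x_{i+1}·y_i), indices taken mod 4.
Σ = (-60) + (0) + (67.5) + (27.5) = 35
Signed area = Σ/2 = 17.5 (positive ⇒ counter-clockwise traversal).

17.5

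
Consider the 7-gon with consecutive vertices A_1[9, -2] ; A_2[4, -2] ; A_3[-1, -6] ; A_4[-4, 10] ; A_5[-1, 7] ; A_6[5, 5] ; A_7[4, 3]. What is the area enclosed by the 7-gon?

Apply the shoelace formula: 2A = Σ (x_i·y_{i+1} − x_{i+1}·y_i), indices taken mod 7.
Σ = (-10) + (-26) + (-34) + (-18) + (-40) + (-5) + (-35) = -168
Area = |Σ|/2 = 84.

84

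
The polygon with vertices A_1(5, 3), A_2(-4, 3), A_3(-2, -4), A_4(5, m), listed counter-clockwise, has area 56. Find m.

Write out the shoelace sum; only the two edges meeting at A_4 involve m:
2·Area = [((-2)·m − 5·(-4)) + (5·3 − 5·m)] + 49
       = -7·m + 84 = 112
⇒ m = -4.

-4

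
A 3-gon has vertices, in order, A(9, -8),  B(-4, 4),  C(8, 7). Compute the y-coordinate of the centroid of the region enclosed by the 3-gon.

1

Apply the shoelace (surveyor's) formula. First the cross-terms c_i = x_i·y_{i+1} − x_{i+1}·y_i:
  4, -60, -127  ⇒  2A = -183, A = -91.5.
Then Σ (y_i + y_{i+1})·c_i = -549, so ȳ = -549 / (6·(-91.5)) = 1.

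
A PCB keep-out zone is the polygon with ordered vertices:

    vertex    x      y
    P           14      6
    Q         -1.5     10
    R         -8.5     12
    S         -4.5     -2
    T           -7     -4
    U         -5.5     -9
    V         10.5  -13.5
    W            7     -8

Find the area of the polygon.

Apply the shoelace (surveyor's) formula: 2A = Σ (x_i·y_{i+1} − x_{i+1}·y_i), indices taken mod 8.
P→Q: (14)(10) − (-1.5)(6) = 149
Q→R: (-1.5)(12) − (-8.5)(10) = 67
R→S: (-8.5)(-2) − (-4.5)(12) = 71
S→T: (-4.5)(-4) − (-7)(-2) = 4
T→U: (-7)(-9) − (-5.5)(-4) = 41
U→V: (-5.5)(-13.5) − (10.5)(-9) = 168.75
V→W: (10.5)(-8) − (7)(-13.5) = 10.5
W→P: (7)(6) − (14)(-8) = 154
Σ = 665.25
Area = |Σ|/2 = 332.625.

332.625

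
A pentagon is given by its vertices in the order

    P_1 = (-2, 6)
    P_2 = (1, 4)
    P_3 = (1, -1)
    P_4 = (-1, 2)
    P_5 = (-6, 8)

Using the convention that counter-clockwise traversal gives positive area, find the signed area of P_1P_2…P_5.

-17

Apply Gauss's area formula: 2A = Σ (x_i·y_{i+1} − x_{i+1}·y_i), indices taken mod 5.
Σ = (-14) + (-5) + (1) + (4) + (-20) = -34
Signed area = Σ/2 = -17 (negative ⇒ clockwise traversal).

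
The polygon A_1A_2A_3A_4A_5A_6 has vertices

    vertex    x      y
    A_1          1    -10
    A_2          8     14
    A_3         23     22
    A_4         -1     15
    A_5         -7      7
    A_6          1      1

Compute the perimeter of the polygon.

|A_1A_2| = √((7)² + (24)²) = √625 = 25
|A_2A_3| = √((15)² + (8)²) = √289 = 17
|A_3A_4| = √((-24)² + (-7)²) = √625 = 25
|A_4A_5| = √((-6)² + (-8)²) = √100 = 10
|A_5A_6| = √((8)² + (-6)²) = √100 = 10
|A_6A_1| = √((0)² + (-11)²) = √121 = 11
Perimeter = 25 + 17 + 25 + 10 + 10 + 11 = 98.

98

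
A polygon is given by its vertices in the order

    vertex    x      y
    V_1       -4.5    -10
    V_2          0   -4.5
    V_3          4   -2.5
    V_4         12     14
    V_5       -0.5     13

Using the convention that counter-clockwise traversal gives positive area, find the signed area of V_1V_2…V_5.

175.375

V_1→V_2: (-4.5)(-4.5) − (0)(-10) = 20.25
V_2→V_3: (0)(-2.5) − (4)(-4.5) = 18
V_3→V_4: (4)(14) − (12)(-2.5) = 86
V_4→V_5: (12)(13) − (-0.5)(14) = 163
V_5→V_1: (-0.5)(-10) − (-4.5)(13) = 63.5
Σ = 350.75
Signed area = Σ/2 = 175.375 (positive ⇒ counter-clockwise traversal).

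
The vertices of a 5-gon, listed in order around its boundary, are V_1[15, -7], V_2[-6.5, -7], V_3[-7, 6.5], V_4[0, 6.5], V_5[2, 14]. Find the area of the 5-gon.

262.125

Apply Gauss's area formula: 2A = Σ (x_i·y_{i+1} − x_{i+1}·y_i), indices taken mod 5.
V_1→V_2: (15)(-7) − (-6.5)(-7) = -150.5
V_2→V_3: (-6.5)(6.5) − (-7)(-7) = -91.25
V_3→V_4: (-7)(6.5) − (0)(6.5) = -45.5
V_4→V_5: (0)(14) − (2)(6.5) = -13
V_5→V_1: (2)(-7) − (15)(14) = -224
Σ = -524.25
Area = |Σ|/2 = 262.125.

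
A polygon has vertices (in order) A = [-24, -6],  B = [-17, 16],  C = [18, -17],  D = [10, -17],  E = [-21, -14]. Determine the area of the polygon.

664

Apply the surveyor's formula: 2A = Σ (x_i·y_{i+1} − x_{i+1}·y_i), indices taken mod 5.
A→B: (-24)(16) − (-17)(-6) = -486
B→C: (-17)(-17) − (18)(16) = 1
C→D: (18)(-17) − (10)(-17) = -136
D→E: (10)(-14) − (-21)(-17) = -497
E→A: (-21)(-6) − (-24)(-14) = -210
Σ = -1328
Area = |Σ|/2 = 664.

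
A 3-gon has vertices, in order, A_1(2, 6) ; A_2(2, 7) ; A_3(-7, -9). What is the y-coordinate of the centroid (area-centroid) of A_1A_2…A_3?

Apply Gauss's area formula. First the cross-terms c_i = x_i·y_{i+1} − x_{i+1}·y_i:
  2, 31, -24  ⇒  2A = 9, A = 4.5.
Then Σ (y_i + y_{i+1})·c_i = 36, so ȳ = 36 / (6·4.5) = 4/3.

4/3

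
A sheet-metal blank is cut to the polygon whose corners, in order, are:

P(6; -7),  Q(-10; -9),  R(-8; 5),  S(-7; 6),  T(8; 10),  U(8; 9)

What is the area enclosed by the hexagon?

247.5

Cross-terms: -124, -122, -13, -118, -8, -110  ⇒  Σ = -495
Area = |Σ|/2 = 247.5.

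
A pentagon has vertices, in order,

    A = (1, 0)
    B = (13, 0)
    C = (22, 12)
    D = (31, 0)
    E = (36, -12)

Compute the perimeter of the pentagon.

92

|AB| = √((12)² + (0)²) = √144 = 12
|BC| = √((9)² + (12)²) = √225 = 15
|CD| = √((9)² + (-12)²) = √225 = 15
|DE| = √((5)² + (-12)²) = √169 = 13
|EA| = √((-35)² + (12)²) = √1369 = 37
Perimeter = 12 + 15 + 15 + 13 + 37 = 92.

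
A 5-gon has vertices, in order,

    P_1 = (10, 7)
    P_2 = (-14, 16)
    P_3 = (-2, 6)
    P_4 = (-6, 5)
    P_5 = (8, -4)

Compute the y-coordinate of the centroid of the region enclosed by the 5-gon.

1337/234

Apply the shoelace (surveyor's) formula. First the cross-terms c_i = x_i·y_{i+1} − x_{i+1}·y_i:
  258, -52, 26, -16, 96  ⇒  2A = 312, A = 156.
Then Σ (y_i + y_{i+1})·c_i = 5348, so ȳ = 5348 / (6·156) = 1337/234.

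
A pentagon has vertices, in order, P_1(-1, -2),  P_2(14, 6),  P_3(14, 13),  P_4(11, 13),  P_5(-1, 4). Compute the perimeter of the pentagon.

|P_1P_2| = √((15)² + (8)²) = √289 = 17
|P_2P_3| = √((0)² + (7)²) = √49 = 7
|P_3P_4| = √((-3)² + (0)²) = √9 = 3
|P_4P_5| = √((-12)² + (-9)²) = √225 = 15
|P_5P_1| = √((0)² + (-6)²) = √36 = 6
Perimeter = 17 + 7 + 3 + 15 + 6 = 48.

48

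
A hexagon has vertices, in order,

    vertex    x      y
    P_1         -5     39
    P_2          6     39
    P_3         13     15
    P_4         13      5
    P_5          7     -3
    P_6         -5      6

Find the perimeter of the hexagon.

|P_1P_2| = √((11)² + (0)²) = √121 = 11
|P_2P_3| = √((7)² + (-24)²) = √625 = 25
|P_3P_4| = √((0)² + (-10)²) = √100 = 10
|P_4P_5| = √((-6)² + (-8)²) = √100 = 10
|P_5P_6| = √((-12)² + (9)²) = √225 = 15
|P_6P_1| = √((0)² + (33)²) = √1089 = 33
Perimeter = 11 + 25 + 10 + 10 + 15 + 33 = 104.

104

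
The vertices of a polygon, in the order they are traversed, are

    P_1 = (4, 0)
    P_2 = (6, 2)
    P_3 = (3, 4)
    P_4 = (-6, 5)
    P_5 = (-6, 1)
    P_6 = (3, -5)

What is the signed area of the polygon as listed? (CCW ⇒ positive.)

P_1→P_2: (4)(2) − (6)(0) = 8
P_2→P_3: (6)(4) − (3)(2) = 18
P_3→P_4: (3)(5) − (-6)(4) = 39
P_4→P_5: (-6)(1) − (-6)(5) = 24
P_5→P_6: (-6)(-5) − (3)(1) = 27
P_6→P_1: (3)(0) − (4)(-5) = 20
Σ = 136
Signed area = Σ/2 = 68 (positive ⇒ counter-clockwise traversal).

68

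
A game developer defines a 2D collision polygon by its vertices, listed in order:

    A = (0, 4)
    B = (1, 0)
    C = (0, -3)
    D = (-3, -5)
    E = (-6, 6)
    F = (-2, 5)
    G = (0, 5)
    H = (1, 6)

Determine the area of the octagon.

A→B: (0)(0) − (1)(4) = -4
B→C: (1)(-3) − (0)(0) = -3
C→D: (0)(-5) − (-3)(-3) = -9
D→E: (-3)(6) − (-6)(-5) = -48
E→F: (-6)(5) − (-2)(6) = -18
F→G: (-2)(5) − (0)(5) = -10
G→H: (0)(6) − (1)(5) = -5
H→A: (1)(4) − (0)(6) = 4
Σ = -93
Area = |Σ|/2 = 46.5.

46.5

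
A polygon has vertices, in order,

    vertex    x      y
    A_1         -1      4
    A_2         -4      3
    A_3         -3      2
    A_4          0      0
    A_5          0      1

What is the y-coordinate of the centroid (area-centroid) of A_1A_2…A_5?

101/45

Apply the shoelace formula. First the cross-terms c_i = x_i·y_{i+1} − x_{i+1}·y_i:
  13, 1, 0, 0, 1  ⇒  2A = 15, A = 7.5.
Then Σ (y_i + y_{i+1})·c_i = 101, so ȳ = 101 / (6·7.5) = 101/45.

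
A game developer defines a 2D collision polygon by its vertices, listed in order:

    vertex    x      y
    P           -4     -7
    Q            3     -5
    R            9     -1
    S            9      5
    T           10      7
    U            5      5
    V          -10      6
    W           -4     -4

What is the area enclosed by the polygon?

Apply the shoelace (surveyor's) formula: 2A = Σ (x_i·y_{i+1} − x_{i+1}·y_i), indices taken mod 8.
Σ = (41) + (42) + (54) + (13) + (15) + (80) + (64) + (12) = 321
Area = |Σ|/2 = 160.5.

160.5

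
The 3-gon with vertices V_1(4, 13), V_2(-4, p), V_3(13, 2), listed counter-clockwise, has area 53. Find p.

11

Write out the shoelace sum; only the two edges meeting at V_2 involve p:
2·Area = [(4·p − (-4)·13) + ((-4)·2 − 13·p)] + 161
       = -9·p + 205 = 106
⇒ p = 11.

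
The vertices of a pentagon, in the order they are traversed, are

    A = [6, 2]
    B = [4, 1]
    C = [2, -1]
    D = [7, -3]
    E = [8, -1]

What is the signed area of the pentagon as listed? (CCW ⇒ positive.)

Apply the shoelace (surveyor's) formula: 2A = Σ (x_i·y_{i+1} − x_{i+1}·y_i), indices taken mod 5.
Cross-terms: -2, -6, 1, 17, 22  ⇒  Σ = 32
Signed area = Σ/2 = 16 (positive ⇒ counter-clockwise traversal).

16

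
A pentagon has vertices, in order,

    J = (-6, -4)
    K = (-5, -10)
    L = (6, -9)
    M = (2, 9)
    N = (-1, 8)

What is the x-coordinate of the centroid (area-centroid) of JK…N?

-1/9

Apply Gauss's area formula. First the cross-terms c_i = x_i·y_{i+1} − x_{i+1}·y_i:
  40, 105, 72, 25, 52  ⇒  2A = 294, A = 147.
Then Σ (x_i + x_{i+1})·c_i = -98, so x̄ = -98 / (6·147) = -1/9.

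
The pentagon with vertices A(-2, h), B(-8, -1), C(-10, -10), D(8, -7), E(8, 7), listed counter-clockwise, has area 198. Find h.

The doubled signed area Σ (x_i y_{i+1} − x_{i+1} y_i) is linear in h.
With h=0 it equals 348; the coefficient of h is 16 (from the two edges through A).
So 16·h + 348 = 2·198 = 396 ⇒ h = 3.

3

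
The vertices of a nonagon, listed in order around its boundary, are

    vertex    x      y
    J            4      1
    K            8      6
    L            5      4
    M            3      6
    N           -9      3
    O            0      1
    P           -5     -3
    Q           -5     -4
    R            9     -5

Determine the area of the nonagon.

95

Apply the surveyor's formula: 2A = Σ (x_i·y_{i+1} − x_{i+1}·y_i), indices taken mod 9.
Σ = (16) + (2) + (18) + (63) + (-9) + (5) + (5) + (61) + (29) = 190
Area = |Σ|/2 = 95.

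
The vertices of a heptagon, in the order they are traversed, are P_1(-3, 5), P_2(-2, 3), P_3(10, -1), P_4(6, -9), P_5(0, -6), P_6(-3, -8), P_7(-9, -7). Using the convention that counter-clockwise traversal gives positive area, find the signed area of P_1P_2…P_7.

-141

Σ = (1) + (-28) + (-84) + (-36) + (-18) + (-51) + (-66) = -282
Signed area = Σ/2 = -141 (negative ⇒ clockwise traversal).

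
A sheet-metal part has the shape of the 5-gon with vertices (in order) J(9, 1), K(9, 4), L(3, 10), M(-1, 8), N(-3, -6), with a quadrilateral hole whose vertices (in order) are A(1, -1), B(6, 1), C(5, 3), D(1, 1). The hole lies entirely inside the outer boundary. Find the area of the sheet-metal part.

100

Outer boundary:
Apply Gauss's area formula: 2A = Σ (x_i·y_{i+1} − x_{i+1}·y_i), indices taken mod 5.
Cross-terms: 27, 78, 34, 30, 51  ⇒  Σ = 220
Area = |Σ|/2 = 110.
Hole:
Σ = (7) + (13) + (2) + (-2) = 20
Area = |Σ|/2 = 10.
Net area = 110 − 10 = 100.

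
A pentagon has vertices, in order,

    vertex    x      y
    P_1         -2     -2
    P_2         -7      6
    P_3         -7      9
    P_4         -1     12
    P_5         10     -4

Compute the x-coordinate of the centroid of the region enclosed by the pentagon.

Apply the shoelace formula. First the cross-terms c_i = x_i·y_{i+1} − x_{i+1}·y_i:
  -26, -21, -75, -116, -28  ⇒  2A = -266, A = -133.
Then Σ (x_i + x_{i+1})·c_i = -140, so x̄ = -140 / (6·(-133)) = 10/57.

10/57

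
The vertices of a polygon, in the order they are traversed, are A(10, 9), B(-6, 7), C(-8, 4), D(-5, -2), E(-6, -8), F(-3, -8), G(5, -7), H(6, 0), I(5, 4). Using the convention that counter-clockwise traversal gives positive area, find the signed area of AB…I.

Apply the shoelace (surveyor's) formula: 2A = Σ (x_i·y_{i+1} − x_{i+1}·y_i), indices taken mod 9.
Σ = (124) + (32) + (36) + (28) + (24) + (61) + (42) + (24) + (5) = 376
Signed area = Σ/2 = 188 (positive ⇒ counter-clockwise traversal).

188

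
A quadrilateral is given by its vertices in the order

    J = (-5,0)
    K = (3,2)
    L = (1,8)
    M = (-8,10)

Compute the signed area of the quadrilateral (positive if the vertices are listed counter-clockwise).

Apply the surveyor's formula: 2A = Σ (x_i·y_{i+1} − x_{i+1}·y_i), indices taken mod 4.
J→K: (-5)(2) − (3)(0) = -10
K→L: (3)(8) − (1)(2) = 22
L→M: (1)(10) − (-8)(8) = 74
M→J: (-8)(0) − (-5)(10) = 50
Σ = 136
Signed area = Σ/2 = 68 (positive ⇒ counter-clockwise traversal).

68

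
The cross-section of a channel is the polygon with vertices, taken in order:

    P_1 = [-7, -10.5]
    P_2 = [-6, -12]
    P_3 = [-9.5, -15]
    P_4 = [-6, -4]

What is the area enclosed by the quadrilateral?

10

Apply the shoelace formula: 2A = Σ (x_i·y_{i+1} − x_{i+1}·y_i), indices taken mod 4.
P_1→P_2: (-7)(-12) − (-6)(-10.5) = 21
P_2→P_3: (-6)(-15) − (-9.5)(-12) = -24
P_3→P_4: (-9.5)(-4) − (-6)(-15) = -52
P_4→P_1: (-6)(-10.5) − (-7)(-4) = 35
Σ = -20
Area = |Σ|/2 = 10.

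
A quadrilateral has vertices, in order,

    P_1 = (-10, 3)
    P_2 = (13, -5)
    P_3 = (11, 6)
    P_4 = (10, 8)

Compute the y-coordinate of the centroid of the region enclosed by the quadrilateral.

571/282

Apply the shoelace formula. First the cross-terms c_i = x_i·y_{i+1} − x_{i+1}·y_i:
  11, 133, 28, 110  ⇒  2A = 282, A = 141.
Then Σ (y_i + y_{i+1})·c_i = 1713, so ȳ = 1713 / (6·141) = 571/282.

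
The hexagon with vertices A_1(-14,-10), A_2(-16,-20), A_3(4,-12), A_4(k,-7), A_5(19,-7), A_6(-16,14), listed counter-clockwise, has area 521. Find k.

The doubled signed area Σ (x_i y_{i+1} − x_{i+1} y_i) is linear in k.
With k=0 it equals 1007; the coefficient of k is 5 (from the two edges through A_4).
So 5·k + 1007 = 2·521 = 1042 ⇒ k = 7.

7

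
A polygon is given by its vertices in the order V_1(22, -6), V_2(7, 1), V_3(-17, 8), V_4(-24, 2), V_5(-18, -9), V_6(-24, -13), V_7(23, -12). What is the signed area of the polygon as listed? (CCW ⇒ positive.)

639

Apply the shoelace formula: 2A = Σ (x_i·y_{i+1} − x_{i+1}·y_i), indices taken mod 7.
Σ = (64) + (73) + (158) + (252) + (18) + (587) + (126) = 1278
Signed area = Σ/2 = 639 (positive ⇒ counter-clockwise traversal).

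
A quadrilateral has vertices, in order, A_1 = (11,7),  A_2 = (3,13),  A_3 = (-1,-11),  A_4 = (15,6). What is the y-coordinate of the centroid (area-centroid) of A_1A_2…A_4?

Apply the surveyor's formula. First the cross-terms c_i = x_i·y_{i+1} − x_{i+1}·y_i:
  122, -20, 159, 39  ⇒  2A = 300, A = 150.
Then Σ (y_i + y_{i+1})·c_i = 2112, so ȳ = 2112 / (6·150) = 176/75.

176/75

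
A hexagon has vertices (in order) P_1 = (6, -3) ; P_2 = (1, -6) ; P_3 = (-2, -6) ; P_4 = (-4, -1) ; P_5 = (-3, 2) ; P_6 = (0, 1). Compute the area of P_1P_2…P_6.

46.5

Apply the shoelace (surveyor's) formula: 2A = Σ (x_i·y_{i+1} − x_{i+1}·y_i), indices taken mod 6.
P_1→P_2: (6)(-6) − (1)(-3) = -33
P_2→P_3: (1)(-6) − (-2)(-6) = -18
P_3→P_4: (-2)(-1) − (-4)(-6) = -22
P_4→P_5: (-4)(2) − (-3)(-1) = -11
P_5→P_6: (-3)(1) − (0)(2) = -3
P_6→P_1: (0)(-3) − (6)(1) = -6
Σ = -93
Area = |Σ|/2 = 46.5.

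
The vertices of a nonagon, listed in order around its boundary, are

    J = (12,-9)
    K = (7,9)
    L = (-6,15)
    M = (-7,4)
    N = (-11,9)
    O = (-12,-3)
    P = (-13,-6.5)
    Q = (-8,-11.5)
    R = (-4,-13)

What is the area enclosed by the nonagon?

Σ = (171) + (159) + (81) + (-19) + (141) + (39) + (97.5) + (58) + (192) = 919.5
Area = |Σ|/2 = 459.75.

459.75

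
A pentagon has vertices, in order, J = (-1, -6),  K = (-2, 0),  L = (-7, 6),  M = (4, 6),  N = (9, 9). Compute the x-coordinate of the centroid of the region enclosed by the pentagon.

28/51

Apply the shoelace formula. First the cross-terms c_i = x_i·y_{i+1} − x_{i+1}·y_i:
  -12, -12, -66, -18, -45  ⇒  2A = -153, A = -76.5.
Then Σ (x_i + x_{i+1})·c_i = -252, so x̄ = -252 / (6·(-76.5)) = 28/51.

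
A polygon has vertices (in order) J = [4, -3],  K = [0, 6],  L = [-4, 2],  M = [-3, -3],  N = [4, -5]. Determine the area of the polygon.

50.5

Apply the shoelace (surveyor's) formula: 2A = Σ (x_i·y_{i+1} − x_{i+1}·y_i), indices taken mod 5.
J→K: (4)(6) − (0)(-3) = 24
K→L: (0)(2) − (-4)(6) = 24
L→M: (-4)(-3) − (-3)(2) = 18
M→N: (-3)(-5) − (4)(-3) = 27
N→J: (4)(-3) − (4)(-5) = 8
Σ = 101
Area = |Σ|/2 = 50.5.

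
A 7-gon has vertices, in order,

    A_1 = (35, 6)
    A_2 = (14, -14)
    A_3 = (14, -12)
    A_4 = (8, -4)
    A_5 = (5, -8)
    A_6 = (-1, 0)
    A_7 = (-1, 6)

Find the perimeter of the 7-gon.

|A_1A_2| = √((-21)² + (-20)²) = √841 = 29
|A_2A_3| = √((0)² + (2)²) = √4 = 2
|A_3A_4| = √((-6)² + (8)²) = √100 = 10
|A_4A_5| = √((-3)² + (-4)²) = √25 = 5
|A_5A_6| = √((-6)² + (8)²) = √100 = 10
|A_6A_7| = √((0)² + (6)²) = √36 = 6
|A_7A_1| = √((36)² + (0)²) = √1296 = 36
Perimeter = 29 + 2 + 10 + 5 + 10 + 6 + 36 = 98.

98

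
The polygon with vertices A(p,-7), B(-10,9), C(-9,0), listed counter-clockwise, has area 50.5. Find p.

The doubled signed area Σ (x_i y_{i+1} − x_{i+1} y_i) is linear in p.
With p=0 it equals 74; the coefficient of p is 9 (from the two edges through A).
So 9·p + 74 = 2·50.5 = 101 ⇒ p = 3.

3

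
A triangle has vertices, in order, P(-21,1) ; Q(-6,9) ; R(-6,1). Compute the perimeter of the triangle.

|PQ| = √((15)² + (8)²) = √289 = 17
|QR| = √((0)² + (-8)²) = √64 = 8
|RP| = √((-15)² + (0)²) = √225 = 15
Perimeter = 17 + 8 + 15 = 40.

40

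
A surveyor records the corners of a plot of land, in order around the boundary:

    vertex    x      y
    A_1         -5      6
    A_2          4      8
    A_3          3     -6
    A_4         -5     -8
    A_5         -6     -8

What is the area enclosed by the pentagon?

Cross-terms: -64, -48, -54, -8, -76  ⇒  Σ = -250
Area = |Σ|/2 = 125.

125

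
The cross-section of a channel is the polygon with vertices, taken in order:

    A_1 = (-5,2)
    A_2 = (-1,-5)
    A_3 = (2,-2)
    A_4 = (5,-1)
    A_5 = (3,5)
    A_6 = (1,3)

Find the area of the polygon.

Cross-terms: 27, 12, 8, 28, 4, 17  ⇒  Σ = 96
Area = |Σ|/2 = 48.

48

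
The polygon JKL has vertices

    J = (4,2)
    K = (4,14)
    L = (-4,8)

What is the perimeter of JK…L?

|JK| = √((0)² + (12)²) = √144 = 12
|KL| = √((-8)² + (-6)²) = √100 = 10
|LJ| = √((8)² + (-6)²) = √100 = 10
Perimeter = 12 + 10 + 10 = 32.

32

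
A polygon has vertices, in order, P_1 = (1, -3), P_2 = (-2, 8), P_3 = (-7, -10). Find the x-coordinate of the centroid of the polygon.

Apply Gauss's area formula. First the cross-terms c_i = x_i·y_{i+1} − x_{i+1}·y_i:
  2, 76, 31  ⇒  2A = 109, A = 54.5.
Then Σ (x_i + x_{i+1})·c_i = -872, so x̄ = -872 / (6·54.5) = -8/3.

-8/3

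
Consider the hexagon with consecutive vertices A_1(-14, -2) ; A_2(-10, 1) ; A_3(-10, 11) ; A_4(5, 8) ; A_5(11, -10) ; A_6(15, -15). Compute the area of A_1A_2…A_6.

Apply Gauss's area formula: 2A = Σ (x_i·y_{i+1} − x_{i+1}·y_i), indices taken mod 6.
Cross-terms: -34, -100, -135, -138, -15, -240  ⇒  Σ = -662
Area = |Σ|/2 = 331.

331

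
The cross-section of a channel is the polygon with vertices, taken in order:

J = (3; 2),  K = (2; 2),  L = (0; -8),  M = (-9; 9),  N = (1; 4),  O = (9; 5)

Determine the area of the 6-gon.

79.5

Apply the shoelace formula: 2A = Σ (x_i·y_{i+1} − x_{i+1}·y_i), indices taken mod 6.
Σ = (2) + (-16) + (-72) + (-45) + (-31) + (3) = -159
Area = |Σ|/2 = 79.5.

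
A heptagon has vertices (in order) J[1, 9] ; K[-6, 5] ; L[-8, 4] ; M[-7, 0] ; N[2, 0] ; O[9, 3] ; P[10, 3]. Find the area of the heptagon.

96.5

Apply the surveyor's formula: 2A = Σ (x_i·y_{i+1} − x_{i+1}·y_i), indices taken mod 7.
Σ = (59) + (16) + (28) + (0) + (6) + (-3) + (87) = 193
Area = |Σ|/2 = 96.5.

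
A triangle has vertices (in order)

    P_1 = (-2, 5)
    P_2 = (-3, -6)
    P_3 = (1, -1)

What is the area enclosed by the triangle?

Σ = (27) + (9) + (3) = 39
Area = |Σ|/2 = 19.5.

19.5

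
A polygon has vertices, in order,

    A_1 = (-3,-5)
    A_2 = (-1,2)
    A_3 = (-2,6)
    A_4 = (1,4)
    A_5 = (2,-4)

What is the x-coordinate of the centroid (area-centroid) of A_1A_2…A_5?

-50/183

Apply the surveyor's formula. First the cross-terms c_i = x_i·y_{i+1} − x_{i+1}·y_i:
  -11, -2, -14, -12, -22  ⇒  2A = -61, A = -30.5.
Then Σ (x_i + x_{i+1})·c_i = 50, so x̄ = 50 / (6·(-30.5)) = -50/183.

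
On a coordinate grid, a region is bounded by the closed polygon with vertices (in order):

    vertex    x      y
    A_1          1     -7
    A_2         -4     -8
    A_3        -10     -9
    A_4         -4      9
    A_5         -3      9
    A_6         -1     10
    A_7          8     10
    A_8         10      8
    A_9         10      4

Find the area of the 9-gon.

Apply the shoelace formula: 2A = Σ (x_i·y_{i+1} − x_{i+1}·y_i), indices taken mod 9.
Cross-terms: -36, -44, -126, -9, -21, -90, -36, -40, -74  ⇒  Σ = -476
Area = |Σ|/2 = 238.

238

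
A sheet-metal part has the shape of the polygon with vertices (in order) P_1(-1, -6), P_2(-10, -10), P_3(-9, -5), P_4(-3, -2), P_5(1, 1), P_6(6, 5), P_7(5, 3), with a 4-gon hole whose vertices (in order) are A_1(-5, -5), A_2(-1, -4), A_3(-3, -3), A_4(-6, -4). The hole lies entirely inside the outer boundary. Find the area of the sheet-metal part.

56.5

Outer boundary:
Apply the shoelace formula: 2A = Σ (x_i·y_{i+1} − x_{i+1}·y_i), indices taken mod 7.
Σ = (-50) + (-40) + (3) + (-1) + (-1) + (-7) + (-27) = -123
Area = |Σ|/2 = 61.5.
Hole:
Σ = (15) + (-9) + (-6) + (10) = 10
Area = |Σ|/2 = 5.
Net area = 61.5 − 5 = 56.5.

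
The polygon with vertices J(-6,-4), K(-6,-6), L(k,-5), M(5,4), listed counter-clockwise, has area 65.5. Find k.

Write out the shoelace sum; only the two edges meeting at L involve k:
2·Area = [((-6)·(-5) − k·(-6)) + (k·4 − 5·(-5))] + 16
       = 10·k + 71 = 131
⇒ k = 6.

6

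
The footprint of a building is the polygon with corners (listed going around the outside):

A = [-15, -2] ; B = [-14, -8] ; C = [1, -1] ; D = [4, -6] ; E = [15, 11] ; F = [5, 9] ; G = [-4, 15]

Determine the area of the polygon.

Apply the shoelace formula: 2A = Σ (x_i·y_{i+1} − x_{i+1}·y_i), indices taken mod 7.
Σ = (92) + (22) + (-2) + (134) + (80) + (111) + (233) = 670
Area = |Σ|/2 = 335.

335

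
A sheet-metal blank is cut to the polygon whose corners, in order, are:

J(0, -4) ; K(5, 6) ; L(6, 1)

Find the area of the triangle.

17.5

Apply Gauss's area formula: 2A = Σ (x_i·y_{i+1} − x_{i+1}·y_i), indices taken mod 3.
J→K: (0)(6) − (5)(-4) = 20
K→L: (5)(1) − (6)(6) = -31
L→J: (6)(-4) − (0)(1) = -24
Σ = -35
Area = |Σ|/2 = 17.5.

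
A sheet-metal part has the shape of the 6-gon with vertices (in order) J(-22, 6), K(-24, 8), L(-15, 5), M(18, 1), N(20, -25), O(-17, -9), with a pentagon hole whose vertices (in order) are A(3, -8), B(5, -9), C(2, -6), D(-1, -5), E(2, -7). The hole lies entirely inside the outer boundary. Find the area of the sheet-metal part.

752.5

Outer boundary:
Apply Gauss's area formula: 2A = Σ (x_i·y_{i+1} − x_{i+1}·y_i), indices taken mod 6.
Σ = (-32) + (0) + (-105) + (-470) + (-605) + (-300) = -1512
Area = |Σ|/2 = 756.
Hole:
Apply the shoelace (surveyor's) formula: 2A = Σ (x_i·y_{i+1} − x_{i+1}·y_i), indices taken mod 5.
Σ = (13) + (-12) + (-16) + (17) + (5) = 7
Area = |Σ|/2 = 3.5.
Net area = 756 − 3.5 = 752.5.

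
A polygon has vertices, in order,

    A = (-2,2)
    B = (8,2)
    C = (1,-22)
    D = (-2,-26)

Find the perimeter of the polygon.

|AB| = √((10)² + (0)²) = √100 = 10
|BC| = √((-7)² + (-24)²) = √625 = 25
|CD| = √((-3)² + (-4)²) = √25 = 5
|DA| = √((0)² + (28)²) = √784 = 28
Perimeter = 10 + 25 + 5 + 28 = 68.

68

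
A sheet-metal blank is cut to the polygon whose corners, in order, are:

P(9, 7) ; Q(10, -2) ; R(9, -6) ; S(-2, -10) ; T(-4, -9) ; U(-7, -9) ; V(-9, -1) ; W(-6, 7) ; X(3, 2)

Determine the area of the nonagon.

P→Q: (9)(-2) − (10)(7) = -88
Q→R: (10)(-6) − (9)(-2) = -42
R→S: (9)(-10) − (-2)(-6) = -102
S→T: (-2)(-9) − (-4)(-10) = -22
T→U: (-4)(-9) − (-7)(-9) = -27
U→V: (-7)(-1) − (-9)(-9) = -74
V→W: (-9)(7) − (-6)(-1) = -69
W→X: (-6)(2) − (3)(7) = -33
X→P: (3)(7) − (9)(2) = 3
Σ = -454
Area = |Σ|/2 = 227.

227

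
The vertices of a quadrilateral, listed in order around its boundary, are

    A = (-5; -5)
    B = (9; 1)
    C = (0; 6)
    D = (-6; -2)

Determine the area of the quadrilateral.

75

Apply the shoelace (surveyor's) formula: 2A = Σ (x_i·y_{i+1} − x_{i+1}·y_i), indices taken mod 4.
A→B: (-5)(1) − (9)(-5) = 40
B→C: (9)(6) − (0)(1) = 54
C→D: (0)(-2) − (-6)(6) = 36
D→A: (-6)(-5) − (-5)(-2) = 20
Σ = 150
Area = |Σ|/2 = 75.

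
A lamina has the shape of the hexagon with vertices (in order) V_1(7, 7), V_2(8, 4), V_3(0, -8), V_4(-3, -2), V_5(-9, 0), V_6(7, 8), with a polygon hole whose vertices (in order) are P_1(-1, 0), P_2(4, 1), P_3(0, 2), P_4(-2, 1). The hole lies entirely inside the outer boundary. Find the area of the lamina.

100.5

Outer boundary:
Apply Gauss's area formula: 2A = Σ (x_i·y_{i+1} − x_{i+1}·y_i), indices taken mod 6.
Σ = (-28) + (-64) + (-24) + (-18) + (-72) + (-7) = -213
Area = |Σ|/2 = 106.5.
Hole:
Apply the shoelace (surveyor's) formula: 2A = Σ (x_i·y_{i+1} − x_{i+1}·y_i), indices taken mod 4.
Cross-terms: -1, 8, 4, 1  ⇒  Σ = 12
Area = |Σ|/2 = 6.
Net area = 106.5 − 6 = 100.5.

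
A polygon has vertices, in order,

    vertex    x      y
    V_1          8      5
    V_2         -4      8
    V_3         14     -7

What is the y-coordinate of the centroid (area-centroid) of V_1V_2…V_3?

Apply the surveyor's formula. First the cross-terms c_i = x_i·y_{i+1} − x_{i+1}·y_i:
  84, -84, 126  ⇒  2A = 126, A = 63.
Then Σ (y_i + y_{i+1})·c_i = 756, so ȳ = 756 / (6·63) = 2.

2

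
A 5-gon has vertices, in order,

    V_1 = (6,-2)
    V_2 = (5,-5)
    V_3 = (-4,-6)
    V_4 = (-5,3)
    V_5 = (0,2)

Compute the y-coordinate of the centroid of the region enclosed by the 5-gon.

-383/201

Apply the shoelace formula. First the cross-terms c_i = x_i·y_{i+1} − x_{i+1}·y_i:
  -20, -50, -42, -10, -12  ⇒  2A = -134, A = -67.
Then Σ (y_i + y_{i+1})·c_i = 766, so ȳ = 766 / (6·(-67)) = -383/201.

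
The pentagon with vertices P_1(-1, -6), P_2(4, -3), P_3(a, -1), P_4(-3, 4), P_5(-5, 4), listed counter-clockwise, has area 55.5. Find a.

Write out the shoelace sum; only the two edges meeting at P_3 involve a:
2·Area = [(4·(-1) − a·(-3)) + (a·4 − (-3)·(-1))] + 69
       = 7·a + 62 = 111
⇒ a = 7.

7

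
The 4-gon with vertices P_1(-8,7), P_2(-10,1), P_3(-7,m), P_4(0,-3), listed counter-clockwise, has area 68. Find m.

Write out the shoelace sum; only the two edges meeting at P_3 involve m:
2·Area = [((-10)·m − (-7)·1) + ((-7)·(-3) − 0·m)] + 38
       = -10·m + 66 = 136
⇒ m = -7.

-7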